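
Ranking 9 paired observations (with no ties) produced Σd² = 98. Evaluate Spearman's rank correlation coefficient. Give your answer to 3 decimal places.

0.183

ρ = 1 − 6Σd² / [n(n²−1)] = 1 − 6×98 / (9×80)
  = 1 − 588/720 = 1 − 0.8167 ≈ 0.183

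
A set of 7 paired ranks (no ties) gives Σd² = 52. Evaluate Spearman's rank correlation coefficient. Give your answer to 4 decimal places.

ρ = 1 − 6Σd² / [n(n²−1)] = 1 − 6×52 / (7×48)
  = 1 − 312/336 = 1 − 0.92857 ≈ 0.0714

0.0714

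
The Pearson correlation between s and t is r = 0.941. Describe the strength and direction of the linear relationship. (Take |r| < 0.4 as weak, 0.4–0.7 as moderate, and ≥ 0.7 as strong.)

strong positive

r = 0.941 > 0 so the relationship is positive.
|r| = 0.941, which falls in the strong range.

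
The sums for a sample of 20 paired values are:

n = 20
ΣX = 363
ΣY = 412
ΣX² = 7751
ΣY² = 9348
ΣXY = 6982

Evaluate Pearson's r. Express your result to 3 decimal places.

-0.496

r = (nΣXY − ΣXΣY) / √[(nΣX² − (ΣX)²)(nΣY² − (ΣY)²)]
Numerator: 20×6982 − 363×412 = -9916
Denominator: √[(155020 − 131769)(186960 − 169744)] = √[23251 × 17216] = 20007.2291
r = -9916 / 20007.2291 ≈ -0.496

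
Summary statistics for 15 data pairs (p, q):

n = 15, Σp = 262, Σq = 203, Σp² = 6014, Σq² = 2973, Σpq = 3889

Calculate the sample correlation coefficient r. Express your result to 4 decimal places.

r = (nΣpq − ΣpΣq) / √[(nΣp² − (Σp)²)(nΣq² − (Σq)²)]
Numerator: 15×3889 − 262×203 = 5149
Denominator: √[(90210 − 68644)(44595 − 41209)] = √[21566 × 3386] = 8545.3190
r = 5149 / 8545.3190 ≈ 0.6026

0.6026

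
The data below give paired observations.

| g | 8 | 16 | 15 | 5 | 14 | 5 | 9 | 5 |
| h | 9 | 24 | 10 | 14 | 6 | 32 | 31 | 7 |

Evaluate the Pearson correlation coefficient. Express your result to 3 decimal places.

n = 8, Σg = 77, Σh = 133, Σg² = 897, Σh² = 3023, Σgh = 1234
nΣgh − ΣgΣh = 9872 − 10241 = -369
nΣg² − (Σg)² = 7176 − 5929 = 1247; nΣh² − (Σh)² = 24184 − 17689 = 6495
r = -369 / √(1247 × 6495) = -369 / 2845.9208 ≈ -0.130

-0.130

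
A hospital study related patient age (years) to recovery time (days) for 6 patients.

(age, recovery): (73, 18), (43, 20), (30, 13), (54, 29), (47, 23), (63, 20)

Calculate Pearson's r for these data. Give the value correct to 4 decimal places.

0.2869

n = 6, Σx = 310, Σy = 123, Σx² = 17172, Σy² = 2663, Σxy = 6471
nΣxy − ΣxΣy = 38826 − 38130 = 696
nΣx² − (Σx)² = 103032 − 96100 = 6932; nΣy² − (Σy)² = 15978 − 15129 = 849
r = 696 / √(6932 × 849) = 696 / 2425.9571 ≈ 0.2869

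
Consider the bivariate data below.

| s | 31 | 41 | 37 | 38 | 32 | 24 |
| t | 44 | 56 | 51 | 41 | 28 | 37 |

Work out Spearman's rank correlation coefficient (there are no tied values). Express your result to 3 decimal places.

Rank s: 2, 6, 4, 5, 3, 1
Rank t: 4, 6, 5, 3, 1, 2
d = rank(s) − rank(t): -2, 0, -1, 2, 2, -1; Σd² = 14
ρ = 1 − 6Σd² / [n(n²−1)] = 1 − 6×14 / (6×35) = 1 − 84/210 ≈ 0.600

0.600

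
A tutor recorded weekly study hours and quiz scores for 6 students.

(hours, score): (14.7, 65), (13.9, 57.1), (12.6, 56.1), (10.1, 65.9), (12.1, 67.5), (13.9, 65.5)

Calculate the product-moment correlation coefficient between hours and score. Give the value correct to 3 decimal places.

n = 6, Σx = 77.3, Σy = 377.1, Σx² = 1009.69, Σy² = 23821.93, Σxy = 4848.84
nΣxy − ΣxΣy = 29093.04 − 29149.83 = -56.79
nΣx² − (Σx)² = 6058.14 − 5975.29 = 82.85; nΣy² − (Σy)² = 142931.58 − 142204.41 = 727.17
r = -56.79 / √(82.85 × 727.17) = -56.79 / 245.4507 ≈ -0.231

-0.231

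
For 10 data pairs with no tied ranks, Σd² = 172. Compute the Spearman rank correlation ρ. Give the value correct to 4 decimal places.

-0.0424

ρ = 1 − 6Σd² / [n(n²−1)] = 1 − 6×172 / (10×99)
  = 1 − 1032/990 = 1 − 1.04242 ≈ -0.0424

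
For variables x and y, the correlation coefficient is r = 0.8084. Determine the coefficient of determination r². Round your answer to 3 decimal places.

0.654

r² = (0.8084)² = 0.654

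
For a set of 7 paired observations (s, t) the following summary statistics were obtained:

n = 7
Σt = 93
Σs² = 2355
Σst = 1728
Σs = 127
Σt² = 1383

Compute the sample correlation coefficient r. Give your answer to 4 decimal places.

0.4702

r = (nΣst − ΣsΣt) / √[(nΣs² − (Σs)²)(nΣt² − (Σt)²)]
Numerator: 7×1728 − 127×93 = 285
Denominator: √[(16485 − 16129)(9681 − 8649)] = √[356 × 1032] = 606.1287
r = 285 / 606.1287 ≈ 0.4702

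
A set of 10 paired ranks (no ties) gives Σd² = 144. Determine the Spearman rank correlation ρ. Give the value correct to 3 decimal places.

ρ = 1 − 6Σd² / [n(n²−1)] = 1 − 6×144 / (10×99)
  = 1 − 864/990 = 1 − 0.8727 ≈ 0.127

0.127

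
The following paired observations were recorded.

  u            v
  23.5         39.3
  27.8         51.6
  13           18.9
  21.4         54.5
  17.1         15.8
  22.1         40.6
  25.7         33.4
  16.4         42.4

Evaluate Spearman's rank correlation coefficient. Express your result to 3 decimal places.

Rank u: 6, 8, 1, 4, 3, 5, 7, 2
Rank v: 4, 7, 2, 8, 1, 5, 3, 6
d = rank(u) − rank(v): 2, 1, -1, -4, 2, 0, 4, -4; Σd² = 58
ρ = 1 − 6Σd² / [n(n²−1)] = 1 − 6×58 / (8×63) = 1 − 348/504 ≈ 0.310

0.310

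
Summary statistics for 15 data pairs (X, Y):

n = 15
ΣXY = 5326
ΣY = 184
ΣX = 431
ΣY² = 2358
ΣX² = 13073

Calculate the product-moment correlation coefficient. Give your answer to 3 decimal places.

r = (nΣXY − ΣXΣY) / √[(nΣX² − (ΣX)²)(nΣY² − (ΣY)²)]
Numerator: 15×5326 − 431×184 = 586
Denominator: √[(196095 − 185761)(35370 − 33856)] = √[10334 × 1514] = 3955.4615
r = 586 / 3955.4615 ≈ 0.148

0.148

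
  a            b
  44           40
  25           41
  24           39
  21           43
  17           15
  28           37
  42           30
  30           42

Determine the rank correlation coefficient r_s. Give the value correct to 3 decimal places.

Rank a: 8, 4, 3, 2, 1, 5, 7, 6
Rank b: 5, 6, 4, 8, 1, 3, 2, 7
d = rank(a) − rank(b): 3, -2, -1, -6, 0, 2, 5, -1; Σd² = 80
ρ = 1 − 6Σd² / [n(n²−1)] = 1 − 6×80 / (8×63) = 1 − 480/504 ≈ 0.048

0.048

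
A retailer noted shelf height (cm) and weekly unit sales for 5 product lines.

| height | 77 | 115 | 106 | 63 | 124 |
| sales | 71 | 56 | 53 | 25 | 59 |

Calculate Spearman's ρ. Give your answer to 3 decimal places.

Rank height: 2, 4, 3, 1, 5
Rank sales: 5, 3, 2, 1, 4
d = rank(height) − rank(sales): -3, 1, 1, 0, 1; Σd² = 12
ρ = 1 − 6Σd² / [n(n²−1)] = 1 − 6×12 / (5×24) = 1 − 72/120 ≈ 0.400

0.400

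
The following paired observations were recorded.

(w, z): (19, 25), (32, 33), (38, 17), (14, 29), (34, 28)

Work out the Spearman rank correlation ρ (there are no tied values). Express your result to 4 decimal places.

Rank w: 2, 3, 5, 1, 4
Rank z: 2, 5, 1, 4, 3
d = rank(w) − rank(z): 0, -2, 4, -3, 1; Σd² = 30
ρ = 1 − 6Σd² / [n(n²−1)] = 1 − 6×30 / (5×24) = 1 − 180/120 ≈ -0.5000

-0.5000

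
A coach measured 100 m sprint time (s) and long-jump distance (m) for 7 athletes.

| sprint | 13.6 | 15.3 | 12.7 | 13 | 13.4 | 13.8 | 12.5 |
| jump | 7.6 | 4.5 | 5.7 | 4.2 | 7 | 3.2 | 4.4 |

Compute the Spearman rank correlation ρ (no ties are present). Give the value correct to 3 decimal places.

Rank sprint: 5, 7, 2, 3, 4, 6, 1
Rank jump: 7, 4, 5, 2, 6, 1, 3
d = rank(sprint) − rank(jump): -2, 3, -3, 1, -2, 5, -2; Σd² = 56
ρ = 1 − 6Σd² / [n(n²−1)] = 1 − 6×56 / (7×48) = 1 − 336/336 ≈ 0.000

0.000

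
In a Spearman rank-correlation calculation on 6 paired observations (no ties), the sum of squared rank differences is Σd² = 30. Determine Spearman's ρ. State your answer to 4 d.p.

ρ = 1 − 6Σd² / [n(n²−1)] = 1 − 6×30 / (6×35)
  = 1 − 180/210 = 1 − 0.85714 ≈ 0.1429

0.1429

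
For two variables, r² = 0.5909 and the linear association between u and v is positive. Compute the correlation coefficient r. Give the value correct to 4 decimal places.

|r| = √0.5909 = 0.7687
The association is positive, so r = 0.7687.

0.7687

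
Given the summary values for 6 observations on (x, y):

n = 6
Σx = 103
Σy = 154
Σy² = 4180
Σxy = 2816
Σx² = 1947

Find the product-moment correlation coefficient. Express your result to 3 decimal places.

r = (nΣxy − ΣxΣy) / √[(nΣx² − (Σx)²)(nΣy² − (Σy)²)]
Numerator: 6×2816 − 103×154 = 1034
Denominator: √[(11682 − 10609)(25080 − 23716)] = √[1073 × 1364] = 1209.7818
r = 1034 / 1209.7818 ≈ 0.855

0.855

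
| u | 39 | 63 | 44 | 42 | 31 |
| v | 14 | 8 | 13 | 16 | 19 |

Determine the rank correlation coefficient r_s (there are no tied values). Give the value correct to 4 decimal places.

Rank u: 2, 5, 4, 3, 1
Rank v: 3, 1, 2, 4, 5
d = rank(u) − rank(v): -1, 4, 2, -1, -4; Σd² = 38
ρ = 1 − 6Σd² / [n(n²−1)] = 1 − 6×38 / (5×24) = 1 − 228/120 ≈ -0.9000

-0.9000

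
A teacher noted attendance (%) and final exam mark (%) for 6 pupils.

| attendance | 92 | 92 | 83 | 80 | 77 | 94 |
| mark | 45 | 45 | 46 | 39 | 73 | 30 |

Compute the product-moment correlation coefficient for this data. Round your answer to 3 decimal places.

-0.657

n = 6, Σx = 518, Σy = 278, Σx² = 44982, Σy² = 13916, Σxy = 23659
nΣxy − ΣxΣy = 141954 − 144004 = -2050
nΣx² − (Σx)² = 269892 − 268324 = 1568; nΣy² − (Σy)² = 83496 − 77284 = 6212
r = -2050 / √(1568 × 6212) = -2050 / 3120.9640 ≈ -0.657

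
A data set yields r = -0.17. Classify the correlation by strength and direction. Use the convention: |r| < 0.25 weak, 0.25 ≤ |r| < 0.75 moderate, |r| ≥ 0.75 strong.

r = -0.17 < 0 so the relationship is negative.
|r| = 0.17, which falls in the weak range.

weak negative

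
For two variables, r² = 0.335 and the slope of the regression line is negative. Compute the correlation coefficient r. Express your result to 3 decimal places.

-0.579

|r| = √0.335 = 0.579
The association is negative, so r = −0.579.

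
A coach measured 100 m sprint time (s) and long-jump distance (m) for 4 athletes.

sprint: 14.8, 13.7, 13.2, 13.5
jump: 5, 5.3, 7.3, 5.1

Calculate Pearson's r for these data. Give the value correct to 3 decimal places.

-0.631

n = 4, Σx = 55.2, Σy = 22.7, Σx² = 763.22, Σy² = 132.39, Σxy = 311.82
nΣxy − ΣxΣy = 1247.28 − 1253.04 = -5.76
nΣx² − (Σx)² = 3052.88 − 3047.04 = 5.84; nΣy² − (Σy)² = 529.56 − 515.29 = 14.27
r = -5.76 / √(5.84 × 14.27) = -5.76 / 9.1289 ≈ -0.631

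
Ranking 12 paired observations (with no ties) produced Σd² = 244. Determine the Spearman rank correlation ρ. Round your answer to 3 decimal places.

ρ = 1 − 6Σd² / [n(n²−1)] = 1 − 6×244 / (12×143)
  = 1 − 1464/1716 = 1 − 0.8531 ≈ 0.147

0.147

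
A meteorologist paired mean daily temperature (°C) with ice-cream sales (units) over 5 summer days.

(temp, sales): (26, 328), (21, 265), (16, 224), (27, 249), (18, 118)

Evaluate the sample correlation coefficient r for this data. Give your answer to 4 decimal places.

n = 5, Σx = 108, Σy = 1184, Σx² = 2426, Σy² = 303910, Σxy = 26524
nΣxy − ΣxΣy = 132620 − 127872 = 4748
nΣx² − (Σx)² = 12130 − 11664 = 466; nΣy² − (Σy)² = 1519550 − 1401856 = 117694
r = 4748 / √(466 × 117694) = 4748 / 7405.7683 ≈ 0.6411

0.6411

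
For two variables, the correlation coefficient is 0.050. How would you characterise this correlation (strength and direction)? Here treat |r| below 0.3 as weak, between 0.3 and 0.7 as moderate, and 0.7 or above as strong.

r = 0.050 > 0 so the relationship is positive.
|r| = 0.050, which falls in the weak range.

weak positive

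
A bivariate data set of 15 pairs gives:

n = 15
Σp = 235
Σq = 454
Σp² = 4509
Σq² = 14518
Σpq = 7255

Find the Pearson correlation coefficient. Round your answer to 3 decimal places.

0.178

r = (nΣpq − ΣpΣq) / √[(nΣp² − (Σp)²)(nΣq² − (Σq)²)]
Numerator: 15×7255 − 235×454 = 2135
Denominator: √[(67635 − 55225)(217770 − 206116)] = √[12410 × 11654] = 12026.0609
r = 2135 / 12026.0609 ≈ 0.178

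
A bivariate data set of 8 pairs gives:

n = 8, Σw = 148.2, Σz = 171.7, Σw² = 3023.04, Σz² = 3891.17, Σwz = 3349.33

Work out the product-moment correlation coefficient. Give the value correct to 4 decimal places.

0.7048

r = (nΣwz − ΣwΣz) / √[(nΣw² − (Σw)²)(nΣz² − (Σz)²)]
Numerator: 8×3349.33 − 148.2×171.7 = 1348.7
Denominator: √[(24184.32 − 21963.24)(31129.36 − 29480.89)] = √[2221.08 × 1648.47] = 1913.4743
r = 1348.7 / 1913.4743 ≈ 0.7048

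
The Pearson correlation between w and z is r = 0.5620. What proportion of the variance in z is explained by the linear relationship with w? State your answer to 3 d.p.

r² = (0.5620)² = 0.316

0.316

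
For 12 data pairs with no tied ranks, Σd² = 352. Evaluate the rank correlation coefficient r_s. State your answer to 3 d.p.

-0.231

ρ = 1 − 6Σd² / [n(n²−1)] = 1 − 6×352 / (12×143)
  = 1 − 2112/1716 = 1 − 1.2308 ≈ -0.231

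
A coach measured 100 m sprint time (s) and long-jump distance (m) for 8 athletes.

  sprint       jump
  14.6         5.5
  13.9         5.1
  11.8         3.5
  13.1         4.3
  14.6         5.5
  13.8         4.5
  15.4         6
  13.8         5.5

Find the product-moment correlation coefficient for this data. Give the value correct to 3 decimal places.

0.941

n = 8, Σx = 111, Σy = 39.9, Σx² = 1548.42, Σy² = 203.75, Σxy = 559.52
nΣxy − ΣxΣy = 4476.16 − 4428.9 = 47.26
nΣx² − (Σx)² = 12387.36 − 12321 = 66.36; nΣy² − (Σy)² = 1630 − 1592.01 = 37.99
r = 47.26 / √(66.36 × 37.99) = 47.26 / 50.2097 ≈ 0.941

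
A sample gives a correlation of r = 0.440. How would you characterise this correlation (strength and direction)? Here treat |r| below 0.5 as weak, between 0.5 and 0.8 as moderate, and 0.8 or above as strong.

r = 0.440 > 0 so the relationship is positive.
|r| = 0.440, which falls in the weak range.

weak positive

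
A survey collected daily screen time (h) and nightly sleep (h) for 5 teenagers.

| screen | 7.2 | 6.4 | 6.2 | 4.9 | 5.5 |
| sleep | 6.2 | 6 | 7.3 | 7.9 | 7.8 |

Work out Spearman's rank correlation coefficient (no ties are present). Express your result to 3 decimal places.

Rank screen: 5, 4, 3, 1, 2
Rank sleep: 2, 1, 3, 5, 4
d = rank(screen) − rank(sleep): 3, 3, 0, -4, -2; Σd² = 38
ρ = 1 − 6Σd² / [n(n²−1)] = 1 − 6×38 / (5×24) = 1 − 228/120 ≈ -0.900

-0.900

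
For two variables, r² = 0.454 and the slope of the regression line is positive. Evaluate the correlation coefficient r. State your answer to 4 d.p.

|r| = √0.454 = 0.6738
The association is positive, so r = 0.6738.

0.6738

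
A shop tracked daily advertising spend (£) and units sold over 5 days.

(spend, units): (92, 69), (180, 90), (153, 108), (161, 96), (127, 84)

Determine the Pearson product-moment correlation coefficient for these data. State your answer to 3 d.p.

0.738

n = 5, Σx = 713, Σy = 447, Σx² = 106323, Σy² = 40797, Σxy = 65196
nΣxy − ΣxΣy = 325980 − 318711 = 7269
nΣx² − (Σx)² = 531615 − 508369 = 23246; nΣy² − (Σy)² = 203985 − 199809 = 4176
r = 7269 / √(23246 × 4176) = 7269 / 9852.6796 ≈ 0.738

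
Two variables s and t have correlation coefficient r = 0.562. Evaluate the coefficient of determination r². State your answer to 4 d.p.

r² = (0.562)² = 0.3158

0.3158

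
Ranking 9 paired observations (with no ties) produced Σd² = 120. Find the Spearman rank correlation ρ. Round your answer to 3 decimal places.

0.000

ρ = 1 − 6Σd² / [n(n²−1)] = 1 − 6×120 / (9×80)
  = 1 − 720/720 = 1 − 1.0000 ≈ 0.000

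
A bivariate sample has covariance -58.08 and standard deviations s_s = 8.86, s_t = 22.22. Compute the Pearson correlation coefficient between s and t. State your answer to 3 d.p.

-0.295

r = Cov(s,t) / (s_s · s_t) = -58.08 / (8.86 × 22.22)
  = -58.08 / 196.8692 ≈ -0.295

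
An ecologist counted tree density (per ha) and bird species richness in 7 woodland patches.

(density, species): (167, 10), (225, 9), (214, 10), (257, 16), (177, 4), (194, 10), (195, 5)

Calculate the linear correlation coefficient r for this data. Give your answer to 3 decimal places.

0.698

n = 7, Σx = 1429, Σy = 64, Σx² = 297349, Σy² = 678, Σxy = 13570
nΣxy − ΣxΣy = 94990 − 91456 = 3534
nΣx² − (Σx)² = 2081443 − 2042041 = 39402; nΣy² − (Σy)² = 4746 − 4096 = 650
r = 3534 / √(39402 × 650) = 3534 / 5060.7608 ≈ 0.698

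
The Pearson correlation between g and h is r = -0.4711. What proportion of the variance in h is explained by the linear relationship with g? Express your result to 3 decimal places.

r² = (-0.4711)² = 0.222

0.222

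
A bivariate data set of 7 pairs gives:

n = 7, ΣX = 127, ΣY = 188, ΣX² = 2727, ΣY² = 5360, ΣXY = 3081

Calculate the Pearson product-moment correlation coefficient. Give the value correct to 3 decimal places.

-0.910

r = (nΣXY − ΣXΣY) / √[(nΣX² − (ΣX)²)(nΣY² − (ΣY)²)]
Numerator: 7×3081 − 127×188 = -2309
Denominator: √[(19089 − 16129)(37520 − 35344)] = √[2960 × 2176] = 2537.9046
r = -2309 / 2537.9046 ≈ -0.910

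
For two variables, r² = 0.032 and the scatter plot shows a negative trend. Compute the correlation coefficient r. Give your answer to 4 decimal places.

|r| = √0.032 = 0.1789
The association is negative, so r = −0.1789.

-0.1789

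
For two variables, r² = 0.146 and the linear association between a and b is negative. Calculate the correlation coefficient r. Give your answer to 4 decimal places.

-0.3821

|r| = √0.146 = 0.3821
The association is negative, so r = −0.3821.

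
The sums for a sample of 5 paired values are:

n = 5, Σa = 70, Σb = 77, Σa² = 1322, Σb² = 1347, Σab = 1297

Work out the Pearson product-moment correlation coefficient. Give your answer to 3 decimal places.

0.933

r = (nΣab − ΣaΣb) / √[(nΣa² − (Σa)²)(nΣb² − (Σb)²)]
Numerator: 5×1297 − 70×77 = 1095
Denominator: √[(6610 − 4900)(6735 − 5929)] = √[1710 × 806] = 1173.9932
r = 1095 / 1173.9932 ≈ 0.933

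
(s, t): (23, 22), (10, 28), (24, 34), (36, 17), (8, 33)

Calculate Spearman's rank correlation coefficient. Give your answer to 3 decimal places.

-0.400

Rank s: 3, 2, 4, 5, 1
Rank t: 2, 3, 5, 1, 4
d = rank(s) − rank(t): 1, -1, -1, 4, -3; Σd² = 28
ρ = 1 − 6Σd² / [n(n²−1)] = 1 − 6×28 / (5×24) = 1 − 168/120 ≈ -0.400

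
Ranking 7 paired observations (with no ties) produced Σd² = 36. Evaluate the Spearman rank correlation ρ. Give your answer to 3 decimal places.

0.357

ρ = 1 − 6Σd² / [n(n²−1)] = 1 − 6×36 / (7×48)
  = 1 − 216/336 = 1 − 0.6429 ≈ 0.357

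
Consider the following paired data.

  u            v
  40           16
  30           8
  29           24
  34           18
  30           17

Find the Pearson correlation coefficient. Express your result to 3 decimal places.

n = 5, Σu = 163, Σv = 83, Σu² = 5397, Σv² = 1509, Σuv = 2698
nΣuv − ΣuΣv = 13490 − 13529 = -39
nΣu² − (Σu)² = 26985 − 26569 = 416; nΣv² − (Σv)² = 7545 − 6889 = 656
r = -39 / √(416 × 656) = -39 / 522.3945 ≈ -0.075

-0.075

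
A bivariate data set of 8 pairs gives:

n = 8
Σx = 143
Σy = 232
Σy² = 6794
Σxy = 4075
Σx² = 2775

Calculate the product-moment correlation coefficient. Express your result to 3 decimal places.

-0.599

r = (nΣxy − ΣxΣy) / √[(nΣx² − (Σx)²)(nΣy² − (Σy)²)]
Numerator: 8×4075 − 143×232 = -576
Denominator: √[(22200 − 20449)(54352 − 53824)] = √[1751 × 528] = 961.5238
r = -576 / 961.5238 ≈ -0.599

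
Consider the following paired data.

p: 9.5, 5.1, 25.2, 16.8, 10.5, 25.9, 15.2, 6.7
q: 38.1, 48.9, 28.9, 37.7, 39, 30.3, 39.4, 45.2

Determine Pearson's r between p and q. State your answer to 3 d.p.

n = 8, Σp = 114.9, Σq = 307.5, Σp² = 2090.53, Σq² = 12133.81, Σpq = 4068.97
nΣpq − ΣpΣq = 32551.76 − 35331.75 = -2779.99
nΣp² − (Σp)² = 16724.24 − 13202.01 = 3522.23; nΣq² − (Σq)² = 97070.48 − 94556.25 = 2514.23
r = -2779.99 / √(3522.23 × 2514.23) = -2779.99 / 2975.8522 ≈ -0.934

-0.934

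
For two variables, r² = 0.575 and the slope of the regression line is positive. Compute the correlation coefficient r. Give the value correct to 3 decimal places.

|r| = √0.575 = 0.758
The association is positive, so r = 0.758.

0.758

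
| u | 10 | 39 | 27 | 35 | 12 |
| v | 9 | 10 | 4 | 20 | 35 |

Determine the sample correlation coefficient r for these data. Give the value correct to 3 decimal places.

n = 5, Σu = 123, Σv = 78, Σu² = 3719, Σv² = 1822, Σuv = 1708
nΣuv − ΣuΣv = 8540 − 9594 = -1054
nΣu² − (Σu)² = 18595 − 15129 = 3466; nΣv² − (Σv)² = 9110 − 6084 = 3026
r = -1054 / √(3466 × 3026) = -1054 / 3238.5361 ≈ -0.325

-0.325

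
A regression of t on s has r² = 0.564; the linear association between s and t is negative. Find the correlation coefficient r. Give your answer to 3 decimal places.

-0.751

|r| = √0.564 = 0.751
The association is negative, so r = −0.751.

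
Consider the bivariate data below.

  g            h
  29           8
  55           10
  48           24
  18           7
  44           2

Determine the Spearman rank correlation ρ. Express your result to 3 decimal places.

0.600

Rank g: 2, 5, 4, 1, 3
Rank h: 3, 4, 5, 2, 1
d = rank(g) − rank(h): -1, 1, -1, -1, 2; Σd² = 8
ρ = 1 − 6Σd² / [n(n²−1)] = 1 − 6×8 / (5×24) = 1 − 48/120 ≈ 0.600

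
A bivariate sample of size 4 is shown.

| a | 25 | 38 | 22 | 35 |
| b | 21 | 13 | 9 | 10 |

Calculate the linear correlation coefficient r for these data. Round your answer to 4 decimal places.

-0.1830

n = 4, Σa = 120, Σb = 53, Σa² = 3778, Σb² = 791, Σab = 1567
nΣab − ΣaΣb = 6268 − 6360 = -92
nΣa² − (Σa)² = 15112 − 14400 = 712; nΣb² − (Σb)² = 3164 − 2809 = 355
r = -92 / √(712 × 355) = -92 / 502.7524 ≈ -0.1830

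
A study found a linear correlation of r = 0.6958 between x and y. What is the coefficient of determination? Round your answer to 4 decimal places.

0.4841

r² = (0.6958)² = 0.4841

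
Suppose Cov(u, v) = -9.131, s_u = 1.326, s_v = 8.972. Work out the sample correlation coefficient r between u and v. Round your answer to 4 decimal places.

r = Cov(u,v) / (s_u · s_v) = -9.131 / (1.326 × 8.972)
  = -9.131 / 11.8969 ≈ -0.7675

-0.7675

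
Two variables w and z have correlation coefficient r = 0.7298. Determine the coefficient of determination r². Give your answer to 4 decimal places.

0.5326

r² = (0.7298)² = 0.5326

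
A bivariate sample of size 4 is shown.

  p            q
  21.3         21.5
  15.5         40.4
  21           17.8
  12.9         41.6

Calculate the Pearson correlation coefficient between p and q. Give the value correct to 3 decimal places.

n = 4, Σp = 70.7, Σq = 121.3, Σp² = 1301.35, Σq² = 4141.81, Σpq = 1994.59
nΣpq − ΣpΣq = 7978.36 − 8575.91 = -597.55
nΣp² − (Σp)² = 5205.4 − 4998.49 = 206.91; nΣq² − (Σq)² = 16567.24 − 14713.69 = 1853.55
r = -597.55 / √(206.91 × 1853.55) = -597.55 / 619.2883 ≈ -0.965

-0.965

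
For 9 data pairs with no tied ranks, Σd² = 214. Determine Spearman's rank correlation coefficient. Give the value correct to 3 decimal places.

ρ = 1 − 6Σd² / [n(n²−1)] = 1 − 6×214 / (9×80)
  = 1 − 1284/720 = 1 − 1.7833 ≈ -0.783

-0.783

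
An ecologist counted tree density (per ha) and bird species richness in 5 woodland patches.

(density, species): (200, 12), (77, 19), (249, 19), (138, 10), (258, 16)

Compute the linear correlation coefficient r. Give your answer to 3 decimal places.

0.070

n = 5, Σx = 922, Σy = 76, Σx² = 193538, Σy² = 1222, Σxy = 14102
nΣxy − ΣxΣy = 70510 − 70072 = 438
nΣx² − (Σx)² = 967690 − 850084 = 117606; nΣy² − (Σy)² = 6110 − 5776 = 334
r = 438 / √(117606 × 334) = 438 / 6267.4081 ≈ 0.070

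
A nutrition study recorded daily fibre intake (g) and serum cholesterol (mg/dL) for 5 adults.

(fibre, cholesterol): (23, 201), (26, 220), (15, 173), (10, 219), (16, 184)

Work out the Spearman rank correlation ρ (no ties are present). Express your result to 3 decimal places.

0.400

Rank fibre: 4, 5, 2, 1, 3
Rank cholesterol: 3, 5, 1, 4, 2
d = rank(fibre) − rank(cholesterol): 1, 0, 1, -3, 1; Σd² = 12
ρ = 1 − 6Σd² / [n(n²−1)] = 1 − 6×12 / (5×24) = 1 − 72/120 ≈ 0.400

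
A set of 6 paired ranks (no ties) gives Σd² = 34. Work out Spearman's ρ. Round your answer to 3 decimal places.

0.029

ρ = 1 − 6Σd² / [n(n²−1)] = 1 − 6×34 / (6×35)
  = 1 − 204/210 = 1 − 0.9714 ≈ 0.029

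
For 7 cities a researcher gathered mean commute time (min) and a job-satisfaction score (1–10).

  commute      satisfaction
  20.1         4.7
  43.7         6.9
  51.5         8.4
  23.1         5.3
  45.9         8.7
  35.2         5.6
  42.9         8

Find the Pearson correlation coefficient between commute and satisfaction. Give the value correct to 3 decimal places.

n = 7, Σx = 262.4, Σy = 47.6, Σx² = 10685.82, Σy² = 339.4, Σxy = 1890.68
nΣxy − ΣxΣy = 13234.76 − 12490.24 = 744.52
nΣx² − (Σx)² = 74800.74 − 68853.76 = 5946.98; nΣy² − (Σy)² = 2375.8 − 2265.76 = 110.04
r = 744.52 / √(5946.98 × 110.04) = 744.52 / 808.9534 ≈ 0.920

0.920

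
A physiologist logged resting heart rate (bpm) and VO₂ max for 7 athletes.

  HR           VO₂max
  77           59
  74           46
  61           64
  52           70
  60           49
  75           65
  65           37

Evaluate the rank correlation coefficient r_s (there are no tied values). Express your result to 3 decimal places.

-0.214

Rank HR: 7, 5, 3, 1, 2, 6, 4
Rank VO₂max: 4, 2, 5, 7, 3, 6, 1
d = rank(HR) − rank(VO₂max): 3, 3, -2, -6, -1, 0, 3; Σd² = 68
ρ = 1 − 6Σd² / [n(n²−1)] = 1 − 6×68 / (7×48) = 1 − 408/336 ≈ -0.214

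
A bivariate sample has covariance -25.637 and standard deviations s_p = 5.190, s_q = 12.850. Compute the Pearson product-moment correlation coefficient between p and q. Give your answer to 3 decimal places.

r = Cov(p,q) / (s_p · s_q) = -25.637 / (5.190 × 12.850)
  = -25.637 / 66.6915 ≈ -0.384

-0.384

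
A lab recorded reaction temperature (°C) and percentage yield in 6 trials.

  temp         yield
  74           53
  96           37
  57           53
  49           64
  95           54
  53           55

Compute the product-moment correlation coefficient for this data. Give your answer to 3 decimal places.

n = 6, Σx = 424, Σy = 316, Σx² = 32176, Σy² = 17024, Σxy = 21676
nΣxy − ΣxΣy = 130056 − 133984 = -3928
nΣx² − (Σx)² = 193056 − 179776 = 13280; nΣy² − (Σy)² = 102144 − 99856 = 2288
r = -3928 / √(13280 × 2288) = -3928 / 5512.2264 ≈ -0.713

-0.713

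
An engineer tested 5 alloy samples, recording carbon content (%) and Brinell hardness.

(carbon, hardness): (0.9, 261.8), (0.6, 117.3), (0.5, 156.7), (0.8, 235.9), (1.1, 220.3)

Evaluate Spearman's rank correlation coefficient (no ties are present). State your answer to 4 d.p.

Rank carbon: 4, 2, 1, 3, 5
Rank hardness: 5, 1, 2, 4, 3
d = rank(carbon) − rank(hardness): -1, 1, -1, -1, 2; Σd² = 8
ρ = 1 − 6Σd² / [n(n²−1)] = 1 − 6×8 / (5×24) = 1 − 48/120 ≈ 0.6000

0.6000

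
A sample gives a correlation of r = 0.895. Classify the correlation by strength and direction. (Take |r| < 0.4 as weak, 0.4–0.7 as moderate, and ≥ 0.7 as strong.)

strong positive

r = 0.895 > 0 so the relationship is positive.
|r| = 0.895, which falls in the strong range.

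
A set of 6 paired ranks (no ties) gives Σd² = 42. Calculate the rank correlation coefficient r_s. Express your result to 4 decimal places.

ρ = 1 − 6Σd² / [n(n²−1)] = 1 − 6×42 / (6×35)
  = 1 − 252/210 = 1 − 1.20000 ≈ -0.2000

-0.2000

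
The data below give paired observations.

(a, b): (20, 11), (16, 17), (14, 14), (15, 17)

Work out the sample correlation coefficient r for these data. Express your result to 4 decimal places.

-0.6950

n = 4, Σa = 65, Σb = 59, Σa² = 1077, Σb² = 895, Σab = 943
nΣab − ΣaΣb = 3772 − 3835 = -63
nΣa² − (Σa)² = 4308 − 4225 = 83; nΣb² − (Σb)² = 3580 − 3481 = 99
r = -63 / √(83 × 99) = -63 / 90.6477 ≈ -0.6950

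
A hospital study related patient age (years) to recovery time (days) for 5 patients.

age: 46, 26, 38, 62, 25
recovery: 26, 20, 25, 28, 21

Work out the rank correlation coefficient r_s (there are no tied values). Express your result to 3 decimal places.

Rank age: 4, 2, 3, 5, 1
Rank recovery: 4, 1, 3, 5, 2
d = rank(age) − rank(recovery): 0, 1, 0, 0, -1; Σd² = 2
ρ = 1 − 6Σd² / [n(n²−1)] = 1 − 6×2 / (5×24) = 1 − 12/120 ≈ 0.900

0.900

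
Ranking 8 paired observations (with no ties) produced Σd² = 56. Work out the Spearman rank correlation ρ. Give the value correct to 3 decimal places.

ρ = 1 − 6Σd² / [n(n²−1)] = 1 − 6×56 / (8×63)
  = 1 − 336/504 = 1 − 0.6667 ≈ 0.333

0.333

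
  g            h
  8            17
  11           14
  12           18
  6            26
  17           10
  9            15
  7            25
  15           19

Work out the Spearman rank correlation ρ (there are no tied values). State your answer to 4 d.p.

-0.6190

Rank g: 3, 5, 6, 1, 8, 4, 2, 7
Rank h: 4, 2, 5, 8, 1, 3, 7, 6
d = rank(g) − rank(h): -1, 3, 1, -7, 7, 1, -5, 1; Σd² = 136
ρ = 1 − 6Σd² / [n(n²−1)] = 1 − 6×136 / (8×63) = 1 − 816/504 ≈ -0.6190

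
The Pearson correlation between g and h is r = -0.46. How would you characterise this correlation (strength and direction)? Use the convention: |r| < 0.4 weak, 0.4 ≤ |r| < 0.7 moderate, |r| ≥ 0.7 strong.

r = -0.46 < 0 so the relationship is negative.
|r| = 0.46, which falls in the moderate range.

moderate negative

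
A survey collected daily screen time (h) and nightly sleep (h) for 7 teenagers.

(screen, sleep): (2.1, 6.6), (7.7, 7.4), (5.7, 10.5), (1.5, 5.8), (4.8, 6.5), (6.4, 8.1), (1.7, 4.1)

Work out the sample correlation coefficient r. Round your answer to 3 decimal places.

0.671

n = 7, Σx = 29.9, Σy = 49, Σx² = 165.33, Σy² = 366.88, Σxy = 229.4
nΣxy − ΣxΣy = 1605.8 − 1465.1 = 140.7
nΣx² − (Σx)² = 1157.31 − 894.01 = 263.3; nΣy² − (Σy)² = 2568.16 − 2401 = 167.16
r = 140.7 / √(263.3 × 167.16) = 140.7 / 209.7933 ≈ 0.671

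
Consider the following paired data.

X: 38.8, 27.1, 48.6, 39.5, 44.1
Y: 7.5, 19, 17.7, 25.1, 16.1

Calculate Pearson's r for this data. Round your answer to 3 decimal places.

-0.078

n = 5, ΣX = 198.1, ΣY = 85.4, ΣX² = 8106.87, ΣY² = 1619.76, ΣXY = 3367.58
nΣXY − ΣXΣY = 16837.9 − 16917.74 = -79.84
nΣX² − (ΣX)² = 40534.35 − 39243.61 = 1290.74; nΣY² − (ΣY)² = 8098.8 − 7293.16 = 805.64
r = -79.84 / √(1290.74 × 805.64) = -79.84 / 1019.7410 ≈ -0.078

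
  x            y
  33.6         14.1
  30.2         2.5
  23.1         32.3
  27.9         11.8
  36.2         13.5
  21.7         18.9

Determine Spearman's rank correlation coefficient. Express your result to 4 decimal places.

-0.4857

Rank x: 5, 4, 2, 3, 6, 1
Rank y: 4, 1, 6, 2, 3, 5
d = rank(x) − rank(y): 1, 3, -4, 1, 3, -4; Σd² = 52
ρ = 1 − 6Σd² / [n(n²−1)] = 1 − 6×52 / (6×35) = 1 − 312/210 ≈ -0.4857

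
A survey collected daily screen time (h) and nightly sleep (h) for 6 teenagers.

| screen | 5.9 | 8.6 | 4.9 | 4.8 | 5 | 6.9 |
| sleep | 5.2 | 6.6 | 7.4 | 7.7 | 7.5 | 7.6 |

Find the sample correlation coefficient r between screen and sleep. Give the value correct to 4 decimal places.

-0.2903

n = 6, Σx = 36.1, Σy = 42, Σx² = 228.43, Σy² = 298.66, Σxy = 250.6
nΣxy − ΣxΣy = 1503.6 − 1516.2 = -12.6
nΣx² − (Σx)² = 1370.58 − 1303.21 = 67.37; nΣy² − (Σy)² = 1791.96 − 1764 = 27.96
r = -12.6 / √(67.37 × 27.96) = -12.6 / 43.4012 ≈ -0.2903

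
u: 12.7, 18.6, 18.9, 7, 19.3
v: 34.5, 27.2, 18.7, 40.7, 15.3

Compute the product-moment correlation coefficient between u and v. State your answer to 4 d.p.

-0.9184

n = 5, Σu = 76.5, Σv = 136.4, Σu² = 1285.95, Σv² = 4170.36, Σuv = 1877.69
nΣuv − ΣuΣv = 9388.45 − 10434.6 = -1046.15
nΣu² − (Σu)² = 6429.75 − 5852.25 = 577.5; nΣv² − (Σv)² = 20851.8 − 18604.96 = 2246.84
r = -1046.15 / √(577.5 × 2246.84) = -1046.15 / 1139.1006 ≈ -0.9184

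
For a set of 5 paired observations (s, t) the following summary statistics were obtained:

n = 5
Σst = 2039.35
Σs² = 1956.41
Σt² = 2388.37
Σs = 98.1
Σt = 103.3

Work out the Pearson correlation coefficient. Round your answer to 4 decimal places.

r = (nΣst − ΣsΣt) / √[(nΣs² − (Σs)²)(nΣt² − (Σt)²)]
Numerator: 5×2039.35 − 98.1×103.3 = 63.02
Denominator: √[(9782.05 − 9623.61)(11941.85 − 10670.89)] = √[158.44 × 1270.96] = 448.7437
r = 63.02 / 448.7437 ≈ 0.1404

0.1404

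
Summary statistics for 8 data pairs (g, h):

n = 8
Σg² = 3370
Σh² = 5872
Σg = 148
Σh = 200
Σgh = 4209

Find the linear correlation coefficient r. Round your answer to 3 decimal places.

0.686

r = (nΣgh − ΣgΣh) / √[(nΣg² − (Σg)²)(nΣh² − (Σh)²)]
Numerator: 8×4209 − 148×200 = 4072
Denominator: √[(26960 − 21904)(46976 − 40000)] = √[5056 × 6976] = 5938.9103
r = 4072 / 5938.9103 ≈ 0.686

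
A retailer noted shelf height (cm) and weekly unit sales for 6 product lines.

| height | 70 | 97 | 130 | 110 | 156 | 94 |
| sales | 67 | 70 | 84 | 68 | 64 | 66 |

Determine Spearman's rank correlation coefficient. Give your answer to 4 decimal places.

0.0286

Rank height: 1, 3, 5, 4, 6, 2
Rank sales: 3, 5, 6, 4, 1, 2
d = rank(height) − rank(sales): -2, -2, -1, 0, 5, 0; Σd² = 34
ρ = 1 − 6Σd² / [n(n²−1)] = 1 − 6×34 / (6×35) = 1 − 204/210 ≈ 0.0286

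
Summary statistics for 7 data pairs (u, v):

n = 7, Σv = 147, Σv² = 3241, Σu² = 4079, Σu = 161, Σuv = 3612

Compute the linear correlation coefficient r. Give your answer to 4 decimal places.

0.9600

r = (nΣuv − ΣuΣv) / √[(nΣu² − (Σu)²)(nΣv² − (Σv)²)]
Numerator: 7×3612 − 161×147 = 1617
Denominator: √[(28553 − 25921)(22687 − 21609)] = √[2632 × 1078] = 1684.4275
r = 1617 / 1684.4275 ≈ 0.9600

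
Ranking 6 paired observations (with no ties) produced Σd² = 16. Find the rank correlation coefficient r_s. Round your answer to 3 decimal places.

ρ = 1 − 6Σd² / [n(n²−1)] = 1 − 6×16 / (6×35)
  = 1 − 96/210 = 1 − 0.4571 ≈ 0.543

0.543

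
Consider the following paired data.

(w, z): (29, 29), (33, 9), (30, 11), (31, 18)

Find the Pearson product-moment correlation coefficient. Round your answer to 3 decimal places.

-0.740

n = 4, Σw = 123, Σz = 67, Σw² = 3791, Σz² = 1367, Σwz = 2026
nΣwz − ΣwΣz = 8104 − 8241 = -137
nΣw² − (Σw)² = 15164 − 15129 = 35; nΣz² − (Σz)² = 5468 − 4489 = 979
r = -137 / √(35 × 979) = -137 / 185.1081 ≈ -0.740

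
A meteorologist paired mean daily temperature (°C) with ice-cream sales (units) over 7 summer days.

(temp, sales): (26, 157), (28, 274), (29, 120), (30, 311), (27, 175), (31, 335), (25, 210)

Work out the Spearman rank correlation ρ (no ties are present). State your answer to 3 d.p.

Rank temp: 2, 4, 5, 6, 3, 7, 1
Rank sales: 2, 5, 1, 6, 3, 7, 4
d = rank(temp) − rank(sales): 0, -1, 4, 0, 0, 0, -3; Σd² = 26
ρ = 1 − 6Σd² / [n(n²−1)] = 1 − 6×26 / (7×48) = 1 − 156/336 ≈ 0.536

0.536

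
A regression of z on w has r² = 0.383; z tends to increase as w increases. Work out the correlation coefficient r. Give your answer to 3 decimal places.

|r| = √0.383 = 0.619
The association is positive, so r = 0.619.

0.619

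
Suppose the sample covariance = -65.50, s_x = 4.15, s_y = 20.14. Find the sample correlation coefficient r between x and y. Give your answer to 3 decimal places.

r = Cov(x,y) / (s_x · s_y) = -65.50 / (4.15 × 20.14)
  = -65.50 / 83.5810 ≈ -0.784

-0.784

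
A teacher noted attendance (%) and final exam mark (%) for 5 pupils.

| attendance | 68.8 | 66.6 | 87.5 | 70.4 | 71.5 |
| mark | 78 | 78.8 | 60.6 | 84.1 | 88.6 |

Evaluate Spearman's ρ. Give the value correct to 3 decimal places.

Rank attendance: 2, 1, 5, 3, 4
Rank mark: 2, 3, 1, 4, 5
d = rank(attendance) − rank(mark): 0, -2, 4, -1, -1; Σd² = 22
ρ = 1 − 6Σd² / [n(n²−1)] = 1 − 6×22 / (5×24) = 1 − 132/120 ≈ -0.100

-0.100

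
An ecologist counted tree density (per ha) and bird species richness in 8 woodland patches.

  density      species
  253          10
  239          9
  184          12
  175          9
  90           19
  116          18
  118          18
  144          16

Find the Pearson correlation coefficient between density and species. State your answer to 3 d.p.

n = 8, Σx = 1319, Σy = 111, Σx² = 241827, Σy² = 1671, Σxy = 16690
nΣxy − ΣxΣy = 133520 − 146409 = -12889
nΣx² − (Σx)² = 1934616 − 1739761 = 194855; nΣy² − (Σy)² = 13368 − 12321 = 1047
r = -12889 / √(194855 × 1047) = -12889 / 14283.3184 ≈ -0.902

-0.902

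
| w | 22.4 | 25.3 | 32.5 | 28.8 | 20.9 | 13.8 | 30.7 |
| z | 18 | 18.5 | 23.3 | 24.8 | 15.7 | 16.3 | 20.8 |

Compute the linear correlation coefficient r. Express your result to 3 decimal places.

n = 7, Σw = 174.4, Σz = 137.4, Σw² = 4597.28, Σz² = 2769, Σwz = 3534.37
nΣwz − ΣwΣz = 24740.59 − 23962.56 = 778.03
nΣw² − (Σw)² = 32180.96 − 30415.36 = 1765.6; nΣz² − (Σz)² = 19383 − 18878.76 = 504.24
r = 778.03 / √(1765.6 × 504.24) = 778.03 / 943.5498 ≈ 0.825

0.825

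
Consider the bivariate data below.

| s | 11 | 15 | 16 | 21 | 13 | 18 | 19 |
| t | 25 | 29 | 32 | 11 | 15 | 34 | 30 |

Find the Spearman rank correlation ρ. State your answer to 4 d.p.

0.1071

Rank s: 1, 3, 4, 7, 2, 5, 6
Rank t: 3, 4, 6, 1, 2, 7, 5
d = rank(s) − rank(t): -2, -1, -2, 6, 0, -2, 1; Σd² = 50
ρ = 1 − 6Σd² / [n(n²−1)] = 1 − 6×50 / (7×48) = 1 − 300/336 ≈ 0.1071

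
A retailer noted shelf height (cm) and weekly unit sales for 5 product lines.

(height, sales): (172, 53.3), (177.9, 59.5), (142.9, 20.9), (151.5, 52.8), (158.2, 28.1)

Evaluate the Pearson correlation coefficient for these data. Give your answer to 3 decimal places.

0.746

n = 5, Σx = 802.5, Σy = 214.6, Σx² = 129632.31, Σy² = 10395.4, Σxy = 35183.88
nΣxy − ΣxΣy = 175919.4 − 172216.5 = 3702.9
nΣx² − (Σx)² = 648161.55 − 644006.25 = 4155.3; nΣy² − (Σy)² = 51977 − 46053.16 = 5923.84
r = 3702.9 / √(4155.3 × 5923.84) = 3702.9 / 4961.3841 ≈ 0.746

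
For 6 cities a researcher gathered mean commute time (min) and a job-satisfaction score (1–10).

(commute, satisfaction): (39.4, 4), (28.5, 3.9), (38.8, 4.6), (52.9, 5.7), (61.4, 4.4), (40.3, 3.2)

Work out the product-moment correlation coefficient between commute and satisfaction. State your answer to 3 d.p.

n = 6, Σx = 261.3, Σy = 25.8, Σx² = 12062.51, Σy² = 114.46, Σxy = 1147.88
nΣxy − ΣxΣy = 6887.28 − 6741.54 = 145.74
nΣx² − (Σx)² = 72375.06 − 68277.69 = 4097.37; nΣy² − (Σy)² = 686.76 − 665.64 = 21.12
r = 145.74 / √(4097.37 × 21.12) = 145.74 / 294.1708 ≈ 0.495

0.495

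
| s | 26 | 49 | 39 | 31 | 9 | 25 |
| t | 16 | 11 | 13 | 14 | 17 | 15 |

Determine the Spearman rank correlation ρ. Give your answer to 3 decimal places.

Rank s: 3, 6, 5, 4, 1, 2
Rank t: 5, 1, 2, 3, 6, 4
d = rank(s) − rank(t): -2, 5, 3, 1, -5, -2; Σd² = 68
ρ = 1 − 6Σd² / [n(n²−1)] = 1 − 6×68 / (6×35) = 1 − 408/210 ≈ -0.943

-0.943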